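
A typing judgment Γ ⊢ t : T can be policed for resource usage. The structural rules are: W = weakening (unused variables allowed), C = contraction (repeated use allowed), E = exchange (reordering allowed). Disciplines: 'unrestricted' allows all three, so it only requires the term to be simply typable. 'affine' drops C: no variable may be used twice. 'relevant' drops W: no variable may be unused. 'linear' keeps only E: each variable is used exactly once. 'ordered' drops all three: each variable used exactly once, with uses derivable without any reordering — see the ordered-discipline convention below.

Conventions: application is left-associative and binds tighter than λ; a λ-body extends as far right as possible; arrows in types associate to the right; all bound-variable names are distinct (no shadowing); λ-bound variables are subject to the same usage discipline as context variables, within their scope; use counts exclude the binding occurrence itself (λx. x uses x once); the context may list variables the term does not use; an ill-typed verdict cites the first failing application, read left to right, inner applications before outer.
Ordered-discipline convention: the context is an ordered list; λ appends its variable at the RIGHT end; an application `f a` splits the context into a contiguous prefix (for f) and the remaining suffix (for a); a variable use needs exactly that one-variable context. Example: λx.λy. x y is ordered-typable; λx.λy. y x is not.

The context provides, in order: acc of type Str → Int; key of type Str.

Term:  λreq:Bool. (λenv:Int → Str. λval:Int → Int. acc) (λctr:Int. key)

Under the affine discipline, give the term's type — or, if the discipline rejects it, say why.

term : Bool → (Int → Int) → Str → Int
variable uses: acc: 1; key: 1; req [bound]: 0; env [bound]: 0; val [bound]: 0; ctr [bound]: 0
uses in reading order: acc, key
typing: well-typed — term : Bool → (Int → Int) → Str → Int
across the five disciplines: ordered ✗ | linear ✗ | affine ✓ | relevant ✗ | unrestricted ✓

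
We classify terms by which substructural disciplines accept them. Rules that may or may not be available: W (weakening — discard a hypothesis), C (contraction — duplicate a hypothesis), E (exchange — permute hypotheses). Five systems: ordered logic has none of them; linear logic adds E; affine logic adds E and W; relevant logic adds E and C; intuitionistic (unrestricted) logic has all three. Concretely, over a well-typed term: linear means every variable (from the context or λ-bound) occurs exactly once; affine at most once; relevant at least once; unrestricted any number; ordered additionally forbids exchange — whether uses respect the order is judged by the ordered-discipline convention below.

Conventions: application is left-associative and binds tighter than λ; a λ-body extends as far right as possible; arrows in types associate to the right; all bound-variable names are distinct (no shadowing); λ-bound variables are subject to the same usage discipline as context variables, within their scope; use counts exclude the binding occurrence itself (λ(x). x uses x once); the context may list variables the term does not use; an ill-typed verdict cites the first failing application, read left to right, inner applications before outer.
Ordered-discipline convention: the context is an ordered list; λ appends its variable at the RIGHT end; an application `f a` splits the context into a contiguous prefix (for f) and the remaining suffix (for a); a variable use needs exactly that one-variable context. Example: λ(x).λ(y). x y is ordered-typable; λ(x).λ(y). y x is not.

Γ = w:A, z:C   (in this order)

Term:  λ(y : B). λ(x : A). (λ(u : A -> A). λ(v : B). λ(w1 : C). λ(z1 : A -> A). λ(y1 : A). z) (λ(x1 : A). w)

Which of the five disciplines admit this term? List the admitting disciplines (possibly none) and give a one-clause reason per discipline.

admitted in: affine, unrestricted
usage: w: 1×; z: 1×; y (λ-bound): 0×; x (λ-bound): 0×; u (λ-bound): 0×; v (λ-bound): 0×; w1 (λ-bound): 0×; z1 (λ-bound): 0×; y1 (λ-bound): 0×; x1 (λ-bound): 0×
order of uses: z, w
typing: well-typed — term : B -> A -> B -> C -> (A -> A) -> A -> C
ordered: ✗, y, x, u, v, w1, z1, y1, x1 never used (weakening)
linear: ✗, y, x, u, v, w1, z1, y1, x1 never used (weakening)
affine: ✓, none of w, z, y, x, u, v, w1, z1, y1, x1 used more than once
relevant: ✗, y, x, u, v, w1, z1, y1, x1 never used (weakening)
unrestricted: ✓, typability at B -> A -> B -> C -> (A -> A) -> A -> C is all that's needed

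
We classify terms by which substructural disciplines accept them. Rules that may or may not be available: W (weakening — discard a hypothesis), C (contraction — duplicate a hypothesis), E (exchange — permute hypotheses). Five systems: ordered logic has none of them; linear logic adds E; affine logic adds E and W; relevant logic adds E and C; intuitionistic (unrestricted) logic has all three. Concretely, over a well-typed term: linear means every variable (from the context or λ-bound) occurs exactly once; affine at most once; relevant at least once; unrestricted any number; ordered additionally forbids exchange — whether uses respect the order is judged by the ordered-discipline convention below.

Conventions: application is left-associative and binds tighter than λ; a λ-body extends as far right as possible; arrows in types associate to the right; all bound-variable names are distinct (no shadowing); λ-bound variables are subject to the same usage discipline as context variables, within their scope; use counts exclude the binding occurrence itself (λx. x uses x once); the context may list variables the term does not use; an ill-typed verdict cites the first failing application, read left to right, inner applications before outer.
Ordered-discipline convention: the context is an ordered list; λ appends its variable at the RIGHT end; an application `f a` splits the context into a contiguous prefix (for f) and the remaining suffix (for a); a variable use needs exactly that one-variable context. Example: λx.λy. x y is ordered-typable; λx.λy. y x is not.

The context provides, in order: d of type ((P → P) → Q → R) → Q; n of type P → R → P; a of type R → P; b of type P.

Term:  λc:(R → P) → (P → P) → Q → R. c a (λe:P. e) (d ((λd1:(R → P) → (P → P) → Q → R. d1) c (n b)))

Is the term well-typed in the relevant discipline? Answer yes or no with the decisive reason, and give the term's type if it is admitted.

yes — at least one use each (d, n, a, b, c, e, d1); term : ((R → P) → (P → P) → Q → R) → R
use counts: d=1; n=1; a=1; b=1; c (bound)=2; e (bound)=1; d1 (bound)=1
left-to-right use order: c, a, e, d, d1, c, n, b
typing: the term checks, with type ((R → P) → (P → P) → Q → R) → R
all disciplines: ordered ✗ · linear ✗ · affine ✗ · relevant ✓ · unrestricted ✓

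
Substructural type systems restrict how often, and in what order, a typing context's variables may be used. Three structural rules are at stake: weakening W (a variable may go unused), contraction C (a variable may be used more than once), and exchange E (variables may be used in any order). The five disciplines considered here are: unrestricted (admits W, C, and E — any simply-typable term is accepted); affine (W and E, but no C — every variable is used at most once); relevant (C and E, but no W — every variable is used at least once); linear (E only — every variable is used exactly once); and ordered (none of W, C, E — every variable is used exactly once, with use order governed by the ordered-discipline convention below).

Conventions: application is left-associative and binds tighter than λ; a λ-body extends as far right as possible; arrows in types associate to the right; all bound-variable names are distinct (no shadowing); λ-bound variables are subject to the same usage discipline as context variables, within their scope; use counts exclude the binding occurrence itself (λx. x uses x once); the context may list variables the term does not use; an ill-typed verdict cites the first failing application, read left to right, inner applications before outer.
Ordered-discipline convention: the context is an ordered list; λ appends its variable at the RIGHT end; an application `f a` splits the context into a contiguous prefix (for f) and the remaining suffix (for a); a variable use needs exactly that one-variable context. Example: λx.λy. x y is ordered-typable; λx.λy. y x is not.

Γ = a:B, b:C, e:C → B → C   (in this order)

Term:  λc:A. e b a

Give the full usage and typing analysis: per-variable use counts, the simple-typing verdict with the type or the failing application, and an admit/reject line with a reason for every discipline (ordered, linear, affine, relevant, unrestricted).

variable uses: a ×1, b ×1, e ×1, c (λ-bound) ×0
order of uses: e, b, a
typing: the term checks, with type A → C
ordered: ✗ — unused: c — weakening required
linear: ✗ — unused: c — weakening required
affine: ✓ — a, b, e, c: no repeats, contraction unneeded
relevant: ✗ — unused: c — weakening required
unrestricted: ✓ — type-checks (A → C) and nothing is barred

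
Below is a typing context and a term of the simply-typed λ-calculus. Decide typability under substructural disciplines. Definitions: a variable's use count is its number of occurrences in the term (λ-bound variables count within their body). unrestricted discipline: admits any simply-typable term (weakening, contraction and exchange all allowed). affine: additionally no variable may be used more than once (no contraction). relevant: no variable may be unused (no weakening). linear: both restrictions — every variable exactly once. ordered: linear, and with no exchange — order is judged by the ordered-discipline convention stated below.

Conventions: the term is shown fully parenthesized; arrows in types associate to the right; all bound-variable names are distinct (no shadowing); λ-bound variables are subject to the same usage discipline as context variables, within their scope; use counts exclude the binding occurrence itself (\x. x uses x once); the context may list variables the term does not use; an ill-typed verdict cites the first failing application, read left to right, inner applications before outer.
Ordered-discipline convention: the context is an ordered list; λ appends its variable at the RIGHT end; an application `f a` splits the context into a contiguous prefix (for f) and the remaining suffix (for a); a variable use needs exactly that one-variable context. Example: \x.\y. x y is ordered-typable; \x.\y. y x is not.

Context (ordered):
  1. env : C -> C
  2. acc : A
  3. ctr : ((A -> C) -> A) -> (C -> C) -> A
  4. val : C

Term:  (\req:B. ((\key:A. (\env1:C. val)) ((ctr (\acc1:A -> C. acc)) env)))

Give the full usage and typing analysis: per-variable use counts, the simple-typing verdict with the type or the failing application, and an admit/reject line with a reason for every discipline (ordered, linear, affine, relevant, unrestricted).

variable uses: env: 1, acc: 1, ctr: 1, val: 1, req [bound]: 0, key [bound]: 0, env1 [bound]: 0, acc1 [bound]: 0
uses in reading order: val, ctr, acc, env
typing: well-typed at B -> C -> C
ordered ✗ (req, key, env1, acc1 never used (weakening))
linear ✗ (req, key, env1, acc1 never used (weakening))
affine ✓ (none of env, acc, ctr, val, req, key, env1, acc1 used more than once)
relevant ✗ (req, key, env1, acc1 never used (weakening))
unrestricted ✓ (well-typed at B -> C -> C; no restrictions here)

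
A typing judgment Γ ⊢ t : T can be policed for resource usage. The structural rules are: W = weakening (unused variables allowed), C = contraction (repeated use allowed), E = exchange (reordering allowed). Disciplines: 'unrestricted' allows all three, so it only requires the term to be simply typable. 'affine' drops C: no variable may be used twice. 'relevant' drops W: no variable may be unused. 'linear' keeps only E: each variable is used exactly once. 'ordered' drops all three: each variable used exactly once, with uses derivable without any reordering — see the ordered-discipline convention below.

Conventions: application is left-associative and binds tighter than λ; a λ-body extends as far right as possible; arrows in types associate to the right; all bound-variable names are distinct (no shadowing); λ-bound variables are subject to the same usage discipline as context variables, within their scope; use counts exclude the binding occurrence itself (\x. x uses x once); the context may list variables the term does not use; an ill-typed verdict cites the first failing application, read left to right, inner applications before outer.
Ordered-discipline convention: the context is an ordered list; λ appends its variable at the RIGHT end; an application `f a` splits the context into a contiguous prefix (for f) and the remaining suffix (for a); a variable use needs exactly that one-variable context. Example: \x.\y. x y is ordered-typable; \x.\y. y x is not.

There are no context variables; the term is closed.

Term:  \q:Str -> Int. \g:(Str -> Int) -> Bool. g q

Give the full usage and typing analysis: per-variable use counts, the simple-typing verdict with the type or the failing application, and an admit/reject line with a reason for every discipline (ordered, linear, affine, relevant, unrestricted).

usage: q (bound)=1; g (bound)=1
use order (left to right): g, q
typing: ✓ — (Str -> Int) -> ((Str -> Int) -> Bool) -> Bool
ordered ✗ (no contiguous prefix/suffix split fits g, q)
linear ✓ (q, g: one use apiece)
affine ✓ (no duplicate uses among q, g)
relevant ✓ (q, g: all used, weakening unneeded)
unrestricted ✓ (simply typable at (Str -> Int) -> ((Str -> Int) -> Bool) -> Bool; W, C, E all held)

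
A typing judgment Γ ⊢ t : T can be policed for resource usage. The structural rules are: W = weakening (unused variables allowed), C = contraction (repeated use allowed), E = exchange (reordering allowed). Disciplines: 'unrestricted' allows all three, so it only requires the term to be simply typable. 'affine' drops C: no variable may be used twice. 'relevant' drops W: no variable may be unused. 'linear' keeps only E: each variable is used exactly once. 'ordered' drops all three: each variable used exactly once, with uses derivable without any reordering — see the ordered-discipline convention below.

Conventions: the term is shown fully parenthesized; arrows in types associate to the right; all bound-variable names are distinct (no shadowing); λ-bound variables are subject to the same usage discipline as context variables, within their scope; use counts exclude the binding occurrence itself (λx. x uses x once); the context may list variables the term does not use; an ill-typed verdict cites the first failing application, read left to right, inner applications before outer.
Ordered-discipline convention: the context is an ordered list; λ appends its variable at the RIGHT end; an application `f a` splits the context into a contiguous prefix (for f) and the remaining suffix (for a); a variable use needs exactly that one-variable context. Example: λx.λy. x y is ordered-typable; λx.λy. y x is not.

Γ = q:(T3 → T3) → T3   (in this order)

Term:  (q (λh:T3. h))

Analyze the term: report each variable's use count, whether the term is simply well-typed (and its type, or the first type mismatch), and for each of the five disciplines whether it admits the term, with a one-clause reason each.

use counts: q ×1; h (bound) ×1
use order (left to right): q, h
typing: ✓ — T3
ordered: ✓ — q, h once each; derivable with no W/C/E
linear: ✓ — q, h: one use apiece
affine: ✓ — q, h: no repeats, contraction unneeded
relevant: ✓ — none of q, h goes unused
unrestricted: ✓ — simply typable at T3; W, C, E all held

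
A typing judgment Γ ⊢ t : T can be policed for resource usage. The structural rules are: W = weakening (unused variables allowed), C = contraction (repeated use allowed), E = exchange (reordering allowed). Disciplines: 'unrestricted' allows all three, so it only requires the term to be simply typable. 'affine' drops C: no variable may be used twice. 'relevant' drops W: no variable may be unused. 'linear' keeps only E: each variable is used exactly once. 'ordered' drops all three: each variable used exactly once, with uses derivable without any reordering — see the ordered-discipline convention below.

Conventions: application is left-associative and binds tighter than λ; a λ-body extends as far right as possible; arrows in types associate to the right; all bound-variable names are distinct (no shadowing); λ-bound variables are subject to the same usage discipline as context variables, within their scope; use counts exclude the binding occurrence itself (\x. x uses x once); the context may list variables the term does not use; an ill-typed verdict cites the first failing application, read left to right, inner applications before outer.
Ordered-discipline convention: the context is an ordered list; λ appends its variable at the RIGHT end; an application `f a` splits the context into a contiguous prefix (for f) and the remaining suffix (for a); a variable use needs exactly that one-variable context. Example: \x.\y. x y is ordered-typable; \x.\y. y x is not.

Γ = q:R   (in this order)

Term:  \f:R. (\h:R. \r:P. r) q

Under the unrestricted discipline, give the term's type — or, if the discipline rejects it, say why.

term : R -> P -> P
counts: q ×1; f (bound) ×0; h (bound) ×0; r (bound) ×1
use order (left to right): r, q
typing: the term checks, with type R -> P -> P
across the five disciplines: ordered ✗ · linear ✗ · affine ✓ · relevant ✗ · unrestricted ✓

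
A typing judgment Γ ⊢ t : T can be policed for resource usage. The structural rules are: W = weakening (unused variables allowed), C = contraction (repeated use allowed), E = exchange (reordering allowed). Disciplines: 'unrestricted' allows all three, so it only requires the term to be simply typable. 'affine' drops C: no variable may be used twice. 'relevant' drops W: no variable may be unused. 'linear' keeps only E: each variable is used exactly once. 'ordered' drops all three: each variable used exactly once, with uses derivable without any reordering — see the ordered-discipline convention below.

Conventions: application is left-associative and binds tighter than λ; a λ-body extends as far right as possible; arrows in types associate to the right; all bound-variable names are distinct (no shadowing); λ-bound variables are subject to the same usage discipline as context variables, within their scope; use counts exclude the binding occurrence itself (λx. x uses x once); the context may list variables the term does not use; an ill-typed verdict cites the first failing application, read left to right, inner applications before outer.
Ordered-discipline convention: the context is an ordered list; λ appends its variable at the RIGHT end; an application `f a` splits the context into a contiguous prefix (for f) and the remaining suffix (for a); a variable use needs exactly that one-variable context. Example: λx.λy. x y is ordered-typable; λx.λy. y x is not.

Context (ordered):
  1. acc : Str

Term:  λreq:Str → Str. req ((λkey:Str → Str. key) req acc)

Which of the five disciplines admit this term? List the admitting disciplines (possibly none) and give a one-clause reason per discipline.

admitted by: relevant, unrestricted
use counts: acc: 1×, req (λ-bound): 2×, key (λ-bound): 1×
uses in reading order: req, key, req, acc
typing: the term checks, with type (Str → Str) → Str
ordered: ✗ — req ×2 used more than once (contraction)
linear: ✗ — req ×2 used more than once (contraction)
affine: ✗ — req ×2 used more than once (contraction)
relevant: ✓ — every one of acc, req, key appears
unrestricted: ✓ — simply typable at (Str → Str) → Str; W, C, E all held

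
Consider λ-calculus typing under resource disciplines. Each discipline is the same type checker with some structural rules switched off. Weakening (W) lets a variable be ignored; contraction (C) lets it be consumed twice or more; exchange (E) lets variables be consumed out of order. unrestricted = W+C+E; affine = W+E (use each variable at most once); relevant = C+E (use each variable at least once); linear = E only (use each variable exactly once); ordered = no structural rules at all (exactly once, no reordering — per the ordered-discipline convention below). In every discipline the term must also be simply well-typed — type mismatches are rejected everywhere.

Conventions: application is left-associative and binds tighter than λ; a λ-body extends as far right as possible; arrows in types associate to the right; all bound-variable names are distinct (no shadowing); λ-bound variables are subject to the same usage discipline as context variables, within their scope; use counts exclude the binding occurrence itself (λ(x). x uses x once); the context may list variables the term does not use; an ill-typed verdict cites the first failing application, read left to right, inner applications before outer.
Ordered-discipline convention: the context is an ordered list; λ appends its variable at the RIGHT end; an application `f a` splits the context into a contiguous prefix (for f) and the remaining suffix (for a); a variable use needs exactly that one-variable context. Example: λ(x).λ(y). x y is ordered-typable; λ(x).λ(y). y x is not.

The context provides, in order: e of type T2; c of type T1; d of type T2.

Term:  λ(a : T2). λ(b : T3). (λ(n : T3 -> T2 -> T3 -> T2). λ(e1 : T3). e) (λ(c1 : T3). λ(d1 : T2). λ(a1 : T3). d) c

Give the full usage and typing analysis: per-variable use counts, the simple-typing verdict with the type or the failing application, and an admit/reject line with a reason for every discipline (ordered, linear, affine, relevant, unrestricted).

use counts: e: 1, c: 1, d: 1, a [bound]: 0, b [bound]: 0, n [bound]: 0, e1 [bound]: 0, c1 [bound]: 0, d1 [bound]: 0, a1 [bound]: 0
left-to-right use order: e, d, c
typing: ill-typed: an application expects T3 but receives T1
ordered: ✗, the type mismatch rejects it
linear: ✗, not simply typable
affine: ✗, fails simple typing
relevant: ✗, a type mismatch blocks all five
unrestricted: ✗, the type mismatch rejects it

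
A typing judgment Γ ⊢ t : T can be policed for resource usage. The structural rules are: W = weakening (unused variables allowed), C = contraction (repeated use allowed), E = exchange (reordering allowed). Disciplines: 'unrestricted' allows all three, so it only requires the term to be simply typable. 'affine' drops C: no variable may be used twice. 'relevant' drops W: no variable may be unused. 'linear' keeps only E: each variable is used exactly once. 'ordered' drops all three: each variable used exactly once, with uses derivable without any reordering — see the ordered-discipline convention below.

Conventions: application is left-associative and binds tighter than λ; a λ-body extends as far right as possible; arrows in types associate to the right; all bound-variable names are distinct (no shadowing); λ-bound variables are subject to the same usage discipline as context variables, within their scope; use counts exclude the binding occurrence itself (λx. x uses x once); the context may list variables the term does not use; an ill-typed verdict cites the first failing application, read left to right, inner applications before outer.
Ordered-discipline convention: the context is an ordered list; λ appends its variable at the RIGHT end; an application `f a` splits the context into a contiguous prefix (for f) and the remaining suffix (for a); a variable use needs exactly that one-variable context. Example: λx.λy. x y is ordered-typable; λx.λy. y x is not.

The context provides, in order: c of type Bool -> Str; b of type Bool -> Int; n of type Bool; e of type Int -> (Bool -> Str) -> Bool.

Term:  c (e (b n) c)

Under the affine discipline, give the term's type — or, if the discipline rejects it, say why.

not well-typed under affine — uses contraction: c ×2
variable uses: c ×2, b ×1, n ×1, e ×1
uses in reading order: c, e, b, n, c
typing: the term checks, with type Str
summary: ordered ✗, linear ✗, affine ✗, relevant ✓, unrestricted ✓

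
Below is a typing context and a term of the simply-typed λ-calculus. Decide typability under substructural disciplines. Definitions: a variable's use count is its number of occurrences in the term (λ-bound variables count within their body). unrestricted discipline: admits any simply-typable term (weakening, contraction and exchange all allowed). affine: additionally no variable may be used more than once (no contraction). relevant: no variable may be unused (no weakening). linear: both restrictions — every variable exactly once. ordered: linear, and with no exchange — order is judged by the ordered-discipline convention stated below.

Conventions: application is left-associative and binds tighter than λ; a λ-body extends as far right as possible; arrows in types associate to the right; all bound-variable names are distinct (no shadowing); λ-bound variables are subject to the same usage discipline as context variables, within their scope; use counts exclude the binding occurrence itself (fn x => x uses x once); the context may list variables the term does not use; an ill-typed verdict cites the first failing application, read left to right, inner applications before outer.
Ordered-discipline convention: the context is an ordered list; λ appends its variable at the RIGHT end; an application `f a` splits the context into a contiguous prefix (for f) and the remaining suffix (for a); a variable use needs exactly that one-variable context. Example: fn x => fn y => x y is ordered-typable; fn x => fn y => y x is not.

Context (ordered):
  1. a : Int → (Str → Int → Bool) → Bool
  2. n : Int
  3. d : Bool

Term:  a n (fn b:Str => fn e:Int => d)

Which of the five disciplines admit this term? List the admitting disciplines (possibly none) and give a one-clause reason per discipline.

admitting disciplines: affine, unrestricted
use counts: a ×1; n ×1; d ×1; b (λ-bound) ×0; e (λ-bound) ×0
order of uses: a, n, d
typing: ✓ — Bool
ordered: ✗, b, e left unused
linear: ✗, b, e left unused
affine: ✓, none of a, n, d, b, e used more than once
relevant: ✗, b, e left unused
unrestricted: ✓, simply typable at Bool; W, C, E all held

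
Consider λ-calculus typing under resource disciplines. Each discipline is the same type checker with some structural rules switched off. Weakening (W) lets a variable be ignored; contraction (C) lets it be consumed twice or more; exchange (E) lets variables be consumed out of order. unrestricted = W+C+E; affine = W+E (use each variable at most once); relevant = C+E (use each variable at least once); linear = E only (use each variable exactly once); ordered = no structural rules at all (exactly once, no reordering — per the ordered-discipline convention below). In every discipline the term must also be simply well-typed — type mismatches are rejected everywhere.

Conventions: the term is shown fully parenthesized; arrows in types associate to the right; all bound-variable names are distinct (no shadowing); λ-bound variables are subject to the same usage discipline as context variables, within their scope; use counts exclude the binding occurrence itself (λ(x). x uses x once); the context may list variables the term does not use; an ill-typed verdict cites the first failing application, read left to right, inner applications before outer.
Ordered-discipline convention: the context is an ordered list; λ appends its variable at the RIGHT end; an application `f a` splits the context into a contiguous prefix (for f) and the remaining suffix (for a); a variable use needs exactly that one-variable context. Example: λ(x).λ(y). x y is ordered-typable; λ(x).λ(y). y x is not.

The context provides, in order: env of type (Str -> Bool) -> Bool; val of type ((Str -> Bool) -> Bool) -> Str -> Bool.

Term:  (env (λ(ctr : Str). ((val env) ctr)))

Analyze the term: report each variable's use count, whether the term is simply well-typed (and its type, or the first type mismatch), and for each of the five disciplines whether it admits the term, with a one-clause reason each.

variable uses: env: 2×, val: 1×, ctr [bound]: 1×
uses in reading order: env, val, env, ctr
typing: well-typed at Bool
ordered: ✗ — env ×2 used more than once (contraction)
linear: ✗ — env ×2 used more than once (contraction)
affine: ✗ — env ×2 used more than once (contraction)
relevant: ✓ — env, val, ctr: all used, weakening unneeded
unrestricted: ✓ — typability at Bool is all that's needed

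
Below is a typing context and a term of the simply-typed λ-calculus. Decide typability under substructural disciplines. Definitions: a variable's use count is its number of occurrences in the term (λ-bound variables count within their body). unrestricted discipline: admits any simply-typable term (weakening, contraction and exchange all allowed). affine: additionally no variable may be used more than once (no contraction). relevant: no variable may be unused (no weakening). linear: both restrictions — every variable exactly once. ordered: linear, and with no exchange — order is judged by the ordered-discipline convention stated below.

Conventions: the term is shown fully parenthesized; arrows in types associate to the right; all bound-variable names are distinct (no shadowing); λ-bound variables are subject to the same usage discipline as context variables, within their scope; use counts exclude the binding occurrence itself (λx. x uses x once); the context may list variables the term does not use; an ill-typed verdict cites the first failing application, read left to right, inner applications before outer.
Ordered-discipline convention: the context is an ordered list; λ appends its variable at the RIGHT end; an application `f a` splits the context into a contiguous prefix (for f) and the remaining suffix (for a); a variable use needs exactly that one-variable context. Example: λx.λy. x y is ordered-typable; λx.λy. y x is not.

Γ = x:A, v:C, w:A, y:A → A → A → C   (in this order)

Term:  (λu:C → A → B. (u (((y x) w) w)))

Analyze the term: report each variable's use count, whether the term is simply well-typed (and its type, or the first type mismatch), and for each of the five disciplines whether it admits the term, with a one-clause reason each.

variable uses: x: 1; v: 0; w: 2; y: 1; u (bound): 1
left-to-right use order: u, y, x, w, w
typing: ✓ — (C → A → B) → A → B
ordered ✗ (needs contraction — w ×2; v never used (weakening))
linear ✗ (needs contraction — w ×2; v never used (weakening))
affine ✗ (needs contraction — w ×2)
relevant ✗ (v never used (weakening))
unrestricted ✓ (well-typed at (C → A → B) → A → B; no restrictions here)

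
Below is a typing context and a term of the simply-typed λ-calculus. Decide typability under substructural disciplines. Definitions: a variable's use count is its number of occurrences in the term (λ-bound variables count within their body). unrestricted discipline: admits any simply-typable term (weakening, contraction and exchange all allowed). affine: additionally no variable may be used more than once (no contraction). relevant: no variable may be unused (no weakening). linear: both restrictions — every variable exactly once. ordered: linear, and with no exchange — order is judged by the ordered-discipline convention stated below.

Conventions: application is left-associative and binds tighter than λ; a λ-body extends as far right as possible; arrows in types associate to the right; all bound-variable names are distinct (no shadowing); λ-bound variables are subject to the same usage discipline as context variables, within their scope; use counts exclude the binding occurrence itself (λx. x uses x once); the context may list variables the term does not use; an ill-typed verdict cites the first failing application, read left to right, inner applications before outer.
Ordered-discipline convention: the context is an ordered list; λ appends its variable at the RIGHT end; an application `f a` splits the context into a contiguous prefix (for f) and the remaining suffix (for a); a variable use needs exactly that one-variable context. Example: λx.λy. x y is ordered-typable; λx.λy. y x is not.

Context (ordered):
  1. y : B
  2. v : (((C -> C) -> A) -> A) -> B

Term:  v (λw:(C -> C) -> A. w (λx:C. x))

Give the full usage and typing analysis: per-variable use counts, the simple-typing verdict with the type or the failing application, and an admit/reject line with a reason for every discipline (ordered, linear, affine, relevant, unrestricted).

usage: y=0, v=1, w [bound]=1, x [bound]=1
order of uses: v, w, x
typing: the term checks, with type B
ordered: ✗, y left unused
linear: ✗, y left unused
affine: ✓, no duplicate uses among y, v, w, x
relevant: ✗, y left unused
unrestricted: ✓, type-checks (B) and nothing is barred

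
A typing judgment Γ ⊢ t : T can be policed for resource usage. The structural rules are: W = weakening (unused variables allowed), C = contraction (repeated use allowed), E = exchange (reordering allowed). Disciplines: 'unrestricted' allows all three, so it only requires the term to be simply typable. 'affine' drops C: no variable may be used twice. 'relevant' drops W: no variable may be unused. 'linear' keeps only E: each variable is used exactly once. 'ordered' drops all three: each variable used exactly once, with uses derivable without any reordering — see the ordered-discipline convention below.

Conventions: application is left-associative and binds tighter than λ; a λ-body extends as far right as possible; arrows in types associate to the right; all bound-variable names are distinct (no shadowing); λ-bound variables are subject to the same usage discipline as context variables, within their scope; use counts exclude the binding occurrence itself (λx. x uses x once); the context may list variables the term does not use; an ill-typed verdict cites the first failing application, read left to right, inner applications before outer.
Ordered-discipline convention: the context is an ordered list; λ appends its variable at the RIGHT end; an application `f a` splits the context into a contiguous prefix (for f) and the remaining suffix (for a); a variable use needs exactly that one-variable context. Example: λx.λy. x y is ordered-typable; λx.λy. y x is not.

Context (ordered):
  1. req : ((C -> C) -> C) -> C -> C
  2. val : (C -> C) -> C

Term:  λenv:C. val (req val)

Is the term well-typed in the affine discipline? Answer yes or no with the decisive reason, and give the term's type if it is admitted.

no — val ×2 used more than once (contraction)
usage: req: 1×, val: 2×, env [bound]: 0×
order of uses: val, req, val
typing: well-typed — term : C -> C
per-discipline verdicts: ordered ✗ | linear ✗ | affine ✗ | relevant ✗ | unrestricted ✓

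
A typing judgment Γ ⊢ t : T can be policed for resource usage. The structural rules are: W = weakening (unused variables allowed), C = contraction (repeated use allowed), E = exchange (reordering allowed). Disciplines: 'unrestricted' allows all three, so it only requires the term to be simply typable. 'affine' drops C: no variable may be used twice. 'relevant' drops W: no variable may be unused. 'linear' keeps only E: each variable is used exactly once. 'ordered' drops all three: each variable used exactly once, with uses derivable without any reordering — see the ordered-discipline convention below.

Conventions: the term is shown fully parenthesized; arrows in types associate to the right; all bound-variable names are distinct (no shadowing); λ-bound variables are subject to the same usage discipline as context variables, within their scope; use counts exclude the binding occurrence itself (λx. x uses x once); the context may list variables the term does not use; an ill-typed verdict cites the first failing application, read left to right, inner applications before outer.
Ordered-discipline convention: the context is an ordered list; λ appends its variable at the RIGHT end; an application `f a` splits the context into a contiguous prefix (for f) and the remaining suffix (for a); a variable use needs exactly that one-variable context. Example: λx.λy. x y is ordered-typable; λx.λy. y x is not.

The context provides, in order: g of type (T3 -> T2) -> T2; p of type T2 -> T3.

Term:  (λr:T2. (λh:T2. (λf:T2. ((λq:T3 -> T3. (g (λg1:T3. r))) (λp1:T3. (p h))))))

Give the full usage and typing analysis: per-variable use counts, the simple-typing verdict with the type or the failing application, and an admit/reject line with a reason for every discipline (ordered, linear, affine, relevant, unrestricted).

counts: g: 1, p: 1, r (bound): 1, h (bound): 1, f (bound): 0, q (bound): 0, g1 (bound): 0, p1 (bound): 0
left-to-right use order: g, r, p, h
typing: the term checks, with type T2 -> T2 -> T2 -> T2
ordered: ✗ — f, q, g1, p1 never used (weakening)
linear: ✗ — f, q, g1, p1 never used (weakening)
affine: ✓ — none of g, p, r, h, f, q, g1, p1 used more than once
relevant: ✗ — f, q, g1, p1 never used (weakening)
unrestricted: ✓ — type-checks (T2 -> T2 -> T2 -> T2) and nothing is barred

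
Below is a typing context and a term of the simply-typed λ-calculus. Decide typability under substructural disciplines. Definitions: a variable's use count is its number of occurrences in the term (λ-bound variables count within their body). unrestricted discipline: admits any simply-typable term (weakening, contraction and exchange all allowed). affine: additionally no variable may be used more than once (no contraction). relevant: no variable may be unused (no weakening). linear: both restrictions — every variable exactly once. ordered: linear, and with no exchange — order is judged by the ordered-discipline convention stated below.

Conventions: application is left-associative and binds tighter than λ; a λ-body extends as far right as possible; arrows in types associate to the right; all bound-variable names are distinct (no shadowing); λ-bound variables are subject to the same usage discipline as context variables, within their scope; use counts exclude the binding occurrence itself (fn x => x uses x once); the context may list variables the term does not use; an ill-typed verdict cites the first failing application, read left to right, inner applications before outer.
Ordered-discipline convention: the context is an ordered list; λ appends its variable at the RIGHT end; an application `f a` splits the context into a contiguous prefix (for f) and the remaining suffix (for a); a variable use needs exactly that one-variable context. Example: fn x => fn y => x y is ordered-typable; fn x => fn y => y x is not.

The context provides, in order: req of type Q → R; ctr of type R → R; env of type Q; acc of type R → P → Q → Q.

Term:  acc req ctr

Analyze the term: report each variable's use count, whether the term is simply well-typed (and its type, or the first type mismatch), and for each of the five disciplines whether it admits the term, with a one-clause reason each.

variable uses: req: 1, ctr: 1, env: 0, acc: 1
use order (left to right): acc, req, ctr
typing: ill-typed: an application expects R but receives Q → R
ordered: ✗ — a type mismatch blocks all five
linear: ✗ — the type mismatch rejects it
affine: ✗ — not simply typable
relevant: ✗ — fails simple typing
unrestricted: ✗ — a type mismatch blocks all five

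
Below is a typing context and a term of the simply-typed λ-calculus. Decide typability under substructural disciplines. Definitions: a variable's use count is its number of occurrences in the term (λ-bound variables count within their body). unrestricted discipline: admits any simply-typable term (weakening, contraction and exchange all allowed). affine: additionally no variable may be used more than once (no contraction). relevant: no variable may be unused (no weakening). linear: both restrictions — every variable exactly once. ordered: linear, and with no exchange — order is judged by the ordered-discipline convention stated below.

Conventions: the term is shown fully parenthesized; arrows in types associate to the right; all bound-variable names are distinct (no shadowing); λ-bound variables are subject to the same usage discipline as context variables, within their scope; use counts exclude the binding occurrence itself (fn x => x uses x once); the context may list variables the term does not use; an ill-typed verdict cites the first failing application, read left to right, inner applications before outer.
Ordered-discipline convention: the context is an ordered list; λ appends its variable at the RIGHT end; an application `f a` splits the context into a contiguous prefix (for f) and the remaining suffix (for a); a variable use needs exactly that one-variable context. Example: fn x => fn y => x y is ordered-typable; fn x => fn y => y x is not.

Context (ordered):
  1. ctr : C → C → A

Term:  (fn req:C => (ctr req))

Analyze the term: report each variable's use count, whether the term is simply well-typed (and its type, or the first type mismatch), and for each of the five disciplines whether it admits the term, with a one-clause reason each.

variable uses: ctr: 1×, req (bound): 1×
uses in reading order: ctr, req
typing: ✓ — C → C → A
ordered ✓ (ctr, req: once each, no exchange needed)
linear ✓ (single use per variable (ctr, req))
affine ✓ (at most one use each (ctr, req))
relevant ✓ (every one of ctr, req appears)
unrestricted ✓ (typability at C → C → A is all that's needed)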